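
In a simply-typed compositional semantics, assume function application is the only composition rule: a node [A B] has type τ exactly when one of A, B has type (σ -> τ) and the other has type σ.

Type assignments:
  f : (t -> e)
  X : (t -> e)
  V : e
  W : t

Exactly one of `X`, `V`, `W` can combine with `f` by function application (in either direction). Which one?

W

X : (t -> e) — f needs t; X needs t; neither fits.
V : e — f needs t; V needs nothing (atomic); neither fits.
W — combines: f : (t -> e) takes W : t as argument, giving e.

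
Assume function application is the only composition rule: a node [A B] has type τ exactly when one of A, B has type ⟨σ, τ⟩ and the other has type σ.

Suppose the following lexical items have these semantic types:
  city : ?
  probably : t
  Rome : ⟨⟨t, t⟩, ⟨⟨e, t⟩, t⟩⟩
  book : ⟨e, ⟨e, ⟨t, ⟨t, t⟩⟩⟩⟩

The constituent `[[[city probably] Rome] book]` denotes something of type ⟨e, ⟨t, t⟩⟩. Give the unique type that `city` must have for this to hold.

⟨t, ⟨⟨⟨t, t⟩, ⟨⟨e, t⟩, t⟩⟩, ⟨⟨e, ⟨e, ⟨t, ⟨t, t⟩⟩⟩⟩, ⟨e, ⟨t, t⟩⟩⟩⟩⟩

[[[city probably] Rome] book] is required to be ⟨e, ⟨t, t⟩⟩. book : ⟨e, ⟨e, ⟨t, ⟨t, t⟩⟩⟩⟩ cannot yield ⟨e, ⟨t, t⟩⟩ as functor, so [[city probably] Rome] : ⟨⟨e, ⟨e, ⟨t, ⟨t, t⟩⟩⟩⟩, ⟨e, ⟨t, t⟩⟩⟩.
[[city probably] Rome] is required to be ⟨⟨e, ⟨e, ⟨t, ⟨t, t⟩⟩⟩⟩, ⟨e, ⟨t, t⟩⟩⟩. Rome : ⟨⟨t, t⟩, ⟨⟨e, t⟩, t⟩⟩ cannot yield ⟨⟨e, ⟨e, ⟨t, ⟨t, t⟩⟩⟩⟩, ⟨e, ⟨t, t⟩⟩⟩ as functor, so [city probably] : ⟨⟨⟨t, t⟩, ⟨⟨e, t⟩, t⟩⟩, ⟨⟨e, ⟨e, ⟨t, ⟨t, t⟩⟩⟩⟩, ⟨e, ⟨t, t⟩⟩⟩⟩.
[city probably] is required to be ⟨⟨⟨t, t⟩, ⟨⟨e, t⟩, t⟩⟩, ⟨⟨e, ⟨e, ⟨t, ⟨t, t⟩⟩⟩⟩, ⟨e, ⟨t, t⟩⟩⟩⟩. probably : t cannot yield ⟨⟨⟨t, t⟩, ⟨⟨e, t⟩, t⟩⟩, ⟨⟨e, ⟨e, ⟨t, ⟨t, t⟩⟩⟩⟩, ⟨e, ⟨t, t⟩⟩⟩⟩ as functor, so city : ⟨t, ⟨⟨⟨t, t⟩, ⟨⟨e, t⟩, t⟩⟩, ⟨⟨e, ⟨e, ⟨t, ⟨t, t⟩⟩⟩⟩, ⟨e, ⟨t, t⟩⟩⟩⟩⟩.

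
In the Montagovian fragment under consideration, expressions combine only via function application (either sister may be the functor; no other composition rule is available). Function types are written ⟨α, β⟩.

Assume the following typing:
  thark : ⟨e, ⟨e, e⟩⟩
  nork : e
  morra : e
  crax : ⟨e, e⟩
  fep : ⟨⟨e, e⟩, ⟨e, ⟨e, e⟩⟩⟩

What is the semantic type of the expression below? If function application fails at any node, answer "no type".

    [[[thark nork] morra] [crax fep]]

⟨e, e⟩

[thark nork]: thark is ⟨e, ⟨e, e⟩⟩, nork is e; result ⟨e, e⟩.
[[thark nork] morra]: [thark nork] is ⟨e, e⟩, morra is e; result e.
[crax fep]: fep is ⟨⟨e, e⟩, ⟨e, ⟨e, e⟩⟩⟩, crax is ⟨e, e⟩; result ⟨e, ⟨e, e⟩⟩.
[[[thark nork] morra] [crax fep]]: [crax fep] is ⟨e, ⟨e, e⟩⟩, [[thark nork] morra] is e; result ⟨e, e⟩.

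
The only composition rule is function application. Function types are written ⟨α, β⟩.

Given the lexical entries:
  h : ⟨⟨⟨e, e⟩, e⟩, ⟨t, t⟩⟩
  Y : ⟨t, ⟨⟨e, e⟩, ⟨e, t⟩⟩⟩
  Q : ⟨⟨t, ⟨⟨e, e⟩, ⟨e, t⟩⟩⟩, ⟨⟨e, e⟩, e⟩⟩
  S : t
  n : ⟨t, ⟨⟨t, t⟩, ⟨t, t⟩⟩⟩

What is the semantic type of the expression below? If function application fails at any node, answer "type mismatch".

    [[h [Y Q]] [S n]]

[Y Q]: functor Q : ⟨⟨t, ⟨⟨e, e⟩, ⟨e, t⟩⟩⟩, ⟨⟨e, e⟩, e⟩⟩, argument Y : ⟨t, ⟨⟨e, e⟩, ⟨e, t⟩⟩⟩; result ⟨⟨e, e⟩, e⟩.
[h [Y Q]]: functor h : ⟨⟨⟨e, e⟩, e⟩, ⟨t, t⟩⟩, argument [Y Q] : ⟨⟨e, e⟩, e⟩; result ⟨t, t⟩.
[S n]: functor n : ⟨t, ⟨⟨t, t⟩, ⟨t, t⟩⟩⟩, argument S : t; result ⟨⟨t, t⟩, ⟨t, t⟩⟩.
[[h [Y Q]] [S n]]: functor [S n] : ⟨⟨t, t⟩, ⟨t, t⟩⟩, argument [h [Y Q]] : ⟨t, t⟩; result ⟨t, t⟩.

⟨t, t⟩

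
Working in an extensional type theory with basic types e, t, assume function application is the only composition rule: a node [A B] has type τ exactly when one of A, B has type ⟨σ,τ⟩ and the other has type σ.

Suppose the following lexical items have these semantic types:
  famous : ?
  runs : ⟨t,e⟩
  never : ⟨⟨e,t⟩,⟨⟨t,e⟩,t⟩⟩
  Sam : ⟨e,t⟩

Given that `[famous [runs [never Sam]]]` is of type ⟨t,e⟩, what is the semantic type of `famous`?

At [famous [runs [never Sam]]] (required: ⟨t,e⟩): [runs [never Sam]] is t, which is not a function with range ⟨t,e⟩; hence famous is the functor — type ⟨t,⟨t,e⟩⟩.

⟨t,⟨t,e⟩⟩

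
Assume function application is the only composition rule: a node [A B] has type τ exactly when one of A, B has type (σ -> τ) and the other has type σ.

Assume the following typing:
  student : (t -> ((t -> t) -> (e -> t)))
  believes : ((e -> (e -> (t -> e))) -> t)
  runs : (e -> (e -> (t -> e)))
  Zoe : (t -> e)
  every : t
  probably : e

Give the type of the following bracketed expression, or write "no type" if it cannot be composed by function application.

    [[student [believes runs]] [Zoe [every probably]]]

[believes runs]: ((e -> (e -> (t -> e))) -> t) applied to (e -> (e -> (t -> e))) yields t.
[student [believes runs]]: (t -> ((t -> t) -> (e -> t))) applied to t yields ((t -> t) -> (e -> t)).
[every probably]: t with e — neither is a function whose domain matches the other; composition fails here.

no type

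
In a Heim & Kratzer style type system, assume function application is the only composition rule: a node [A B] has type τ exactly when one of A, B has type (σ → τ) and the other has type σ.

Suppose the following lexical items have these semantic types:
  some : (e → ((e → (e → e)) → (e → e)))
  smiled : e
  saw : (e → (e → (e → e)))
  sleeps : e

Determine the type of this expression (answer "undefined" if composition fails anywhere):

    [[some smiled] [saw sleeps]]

[some smiled]: functor some : (e → ((e → (e → e)) → (e → e))), argument smiled : e; result ((e → (e → e)) → (e → e)).
[saw sleeps]: functor saw : (e → (e → (e → e))), argument sleeps : e; result (e → (e → e)).
[[some smiled] [saw sleeps]]: functor [some smiled] : ((e → (e → e)) → (e → e)), argument [saw sleeps] : (e → (e → e)); result (e → e).

(e → e)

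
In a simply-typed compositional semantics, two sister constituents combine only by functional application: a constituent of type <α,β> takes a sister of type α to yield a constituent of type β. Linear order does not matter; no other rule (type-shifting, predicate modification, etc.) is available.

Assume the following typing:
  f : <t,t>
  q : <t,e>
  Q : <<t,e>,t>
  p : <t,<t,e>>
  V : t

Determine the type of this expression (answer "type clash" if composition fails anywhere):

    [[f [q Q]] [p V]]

e

[q Q]: functor Q : <<t,e>,t>, argument q : <t,e>; result t.
[f [q Q]]: functor f : <t,t>, argument [q Q] : t; result t.
[p V]: functor p : <t,<t,e>>, argument V : t; result <t,e>.
[[f [q Q]] [p V]]: functor [p V] : <t,e>, argument [f [q Q]] : t; result e.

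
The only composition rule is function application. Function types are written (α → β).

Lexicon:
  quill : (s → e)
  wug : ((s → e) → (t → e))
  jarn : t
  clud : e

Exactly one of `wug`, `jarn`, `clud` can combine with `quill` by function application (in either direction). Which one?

wug

wug — combines: wug : ((s → e) → (t → e)) takes quill : (s → e) as argument, giving (t → e).
jarn : t — neither side's domain matches the other.
clud : e — neither side's domain matches the other.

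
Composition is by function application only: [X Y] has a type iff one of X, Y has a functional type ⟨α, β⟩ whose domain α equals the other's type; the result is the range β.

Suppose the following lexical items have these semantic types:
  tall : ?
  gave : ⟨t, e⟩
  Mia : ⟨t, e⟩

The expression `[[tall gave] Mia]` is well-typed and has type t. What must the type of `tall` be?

⟨⟨t, e⟩, ⟨⟨t, e⟩, t⟩⟩

[[tall gave] Mia] must have type t. The sister Mia has type ⟨t, e⟩; that is not a function onto t, so [tall gave] must be the functor, of type ⟨⟨t, e⟩, t⟩.
[tall gave] must have type ⟨⟨t, e⟩, t⟩. The sister gave has type ⟨t, e⟩; that is not a function onto ⟨⟨t, e⟩, t⟩, so tall must be the functor, of type ⟨⟨t, e⟩, ⟨⟨t, e⟩, t⟩⟩.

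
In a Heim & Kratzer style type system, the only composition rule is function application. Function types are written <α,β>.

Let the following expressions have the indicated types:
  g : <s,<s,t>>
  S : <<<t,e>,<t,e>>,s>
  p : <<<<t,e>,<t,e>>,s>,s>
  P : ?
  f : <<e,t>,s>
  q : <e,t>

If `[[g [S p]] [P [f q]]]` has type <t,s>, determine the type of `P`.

<s,<<s,t>,<t,s>>>

[[g [S p]] [P [f q]]] is required to be <t,s>. [g [S p]] : <s,t> cannot yield <t,s> as functor, so [P [f q]] : <<s,t>,<t,s>>.
[P [f q]] is required to be <<s,t>,<t,s>>. [f q] : s cannot yield <<s,t>,<t,s>> as functor, so P : <s,<<s,t>,<t,s>>>.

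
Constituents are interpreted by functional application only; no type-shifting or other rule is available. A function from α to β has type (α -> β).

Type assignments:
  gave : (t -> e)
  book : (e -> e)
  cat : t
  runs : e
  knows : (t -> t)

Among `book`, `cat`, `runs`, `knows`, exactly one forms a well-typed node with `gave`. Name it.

book : (e -> e) — does not combine with gave.
cat — combines: gave : (t -> e) takes cat : t as argument, giving e.
runs : e — does not combine with gave.
knows : (t -> t) — does not combine with gave.

cat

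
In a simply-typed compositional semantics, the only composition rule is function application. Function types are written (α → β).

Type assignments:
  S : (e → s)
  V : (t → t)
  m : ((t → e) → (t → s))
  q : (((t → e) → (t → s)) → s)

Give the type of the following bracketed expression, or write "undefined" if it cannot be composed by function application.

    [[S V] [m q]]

At [S V]: neither (e → s) nor (t → t) can take the other as argument; the node is ill-typed.

undefined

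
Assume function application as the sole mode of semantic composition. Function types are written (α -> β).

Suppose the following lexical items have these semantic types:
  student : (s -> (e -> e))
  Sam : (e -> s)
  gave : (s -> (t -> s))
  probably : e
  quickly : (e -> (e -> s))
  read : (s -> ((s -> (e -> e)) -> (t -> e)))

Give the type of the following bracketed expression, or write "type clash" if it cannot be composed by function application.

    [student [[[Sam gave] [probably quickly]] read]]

type clash

[Sam gave]: (e -> s) and (s -> (t -> s)) cannot combine by function application — type clash.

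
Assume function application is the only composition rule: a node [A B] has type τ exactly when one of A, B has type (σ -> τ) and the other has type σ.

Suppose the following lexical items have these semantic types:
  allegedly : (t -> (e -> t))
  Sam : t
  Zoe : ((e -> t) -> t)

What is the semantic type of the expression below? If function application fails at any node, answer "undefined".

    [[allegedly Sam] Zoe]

t

[allegedly Sam]: (t -> (e -> t)) applied to t yields (e -> t).
[[allegedly Sam] Zoe]: ((e -> t) -> t) applied to (e -> t) yields t.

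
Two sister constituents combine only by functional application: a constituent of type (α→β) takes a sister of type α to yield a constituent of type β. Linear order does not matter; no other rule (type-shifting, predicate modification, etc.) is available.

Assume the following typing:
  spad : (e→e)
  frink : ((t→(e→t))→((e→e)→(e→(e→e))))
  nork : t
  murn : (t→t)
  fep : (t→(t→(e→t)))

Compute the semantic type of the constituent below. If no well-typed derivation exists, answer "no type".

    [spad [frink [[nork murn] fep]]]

[nork murn]: murn is (t→t), nork is t; result t.
[[nork murn] fep]: fep is (t→(t→(e→t))), [nork murn] is t; result (t→(e→t)).
[frink [[nork murn] fep]]: frink is ((t→(e→t))→((e→e)→(e→(e→e)))), [[nork murn] fep] is (t→(e→t)); result ((e→e)→(e→(e→e))).
[spad [frink [[nork murn] fep]]]: [frink [[nork murn] fep]] is ((e→e)→(e→(e→e))), spad is (e→e); result (e→(e→e)).

(e→(e→e))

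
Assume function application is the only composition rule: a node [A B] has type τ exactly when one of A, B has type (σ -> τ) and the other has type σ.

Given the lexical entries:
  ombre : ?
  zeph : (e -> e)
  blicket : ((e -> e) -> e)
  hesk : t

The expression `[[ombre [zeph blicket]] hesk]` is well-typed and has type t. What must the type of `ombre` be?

(e -> (t -> t))

[[ombre [zeph blicket]] hesk] is required to be t. hesk : t cannot yield t as functor, so [ombre [zeph blicket]] : (t -> t).
[ombre [zeph blicket]] is required to be (t -> t). [zeph blicket] : e cannot yield (t -> t) as functor, so ombre : (e -> (t -> t)).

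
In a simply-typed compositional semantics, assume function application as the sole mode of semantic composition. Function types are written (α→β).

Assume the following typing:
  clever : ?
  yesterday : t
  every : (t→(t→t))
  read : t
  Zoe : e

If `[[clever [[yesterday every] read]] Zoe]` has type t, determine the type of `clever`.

For [[clever [[yesterday every] read]] Zoe] to have type t with Zoe of type e, [clever [[yesterday every] read]] must be the function: [clever [[yesterday every] read]] : (e→t).
For [clever [[yesterday every] read]] to have type (e→t) with [[yesterday every] read] of type t, clever must be the function: clever : (t→(e→t)).

(t→(e→t))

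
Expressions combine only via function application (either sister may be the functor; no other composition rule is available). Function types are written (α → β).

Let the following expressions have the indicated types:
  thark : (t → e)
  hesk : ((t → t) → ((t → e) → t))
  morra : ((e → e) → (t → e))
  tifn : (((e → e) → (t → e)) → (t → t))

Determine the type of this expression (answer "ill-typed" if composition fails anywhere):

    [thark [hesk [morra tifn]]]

[morra tifn] — tifn of type (((e → e) → (t → e)) → (t → t)) combines with morra of type ((e → e) → (t → e)): type (t → t).
[hesk [morra tifn]] — hesk of type ((t → t) → ((t → e) → t)) combines with [morra tifn] of type (t → t): type ((t → e) → t).
[thark [hesk [morra tifn]]] — [hesk [morra tifn]] of type ((t → e) → t) combines with thark of type (t → e): type t.

t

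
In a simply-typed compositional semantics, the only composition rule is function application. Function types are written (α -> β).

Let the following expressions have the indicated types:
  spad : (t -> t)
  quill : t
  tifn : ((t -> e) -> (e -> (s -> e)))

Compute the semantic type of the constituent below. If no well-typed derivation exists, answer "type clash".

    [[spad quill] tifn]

type clash

[spad quill]: spad is (t -> t), quill is t; result t.
At [[spad quill] tifn]: neither t nor ((t -> e) -> (e -> (s -> e))) can take the other as argument; the node is ill-typed.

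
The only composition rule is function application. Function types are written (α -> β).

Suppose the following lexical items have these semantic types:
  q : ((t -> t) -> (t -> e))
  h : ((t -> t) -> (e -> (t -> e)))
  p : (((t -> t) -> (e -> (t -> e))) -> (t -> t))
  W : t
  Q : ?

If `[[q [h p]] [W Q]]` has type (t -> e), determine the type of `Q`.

For [[q [h p]] [W Q]] to have type (t -> e) with [q [h p]] of type (t -> e), [W Q] must be the function: [W Q] : ((t -> e) -> (t -> e)).
For [W Q] to have type ((t -> e) -> (t -> e)) with W of type t, Q must be the function: Q : (t -> ((t -> e) -> (t -> e))).

(t -> ((t -> e) -> (t -> e)))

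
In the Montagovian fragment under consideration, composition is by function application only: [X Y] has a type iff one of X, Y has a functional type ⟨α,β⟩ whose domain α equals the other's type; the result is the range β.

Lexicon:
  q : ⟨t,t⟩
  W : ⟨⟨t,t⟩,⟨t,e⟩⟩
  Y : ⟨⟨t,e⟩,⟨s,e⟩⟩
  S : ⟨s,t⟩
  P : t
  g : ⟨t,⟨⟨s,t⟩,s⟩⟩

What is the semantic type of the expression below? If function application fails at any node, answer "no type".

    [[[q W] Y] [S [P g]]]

[q W] — W of type ⟨⟨t,t⟩,⟨t,e⟩⟩ combines with q of type ⟨t,t⟩: type ⟨t,e⟩.
[[q W] Y] — Y of type ⟨⟨t,e⟩,⟨s,e⟩⟩ combines with [q W] of type ⟨t,e⟩: type ⟨s,e⟩.
[P g] — g of type ⟨t,⟨⟨s,t⟩,s⟩⟩ combines with P of type t: type ⟨⟨s,t⟩,s⟩.
[S [P g]] — [P g] of type ⟨⟨s,t⟩,s⟩ combines with S of type ⟨s,t⟩: type s.
[[[q W] Y] [S [P g]]] — [[q W] Y] of type ⟨s,e⟩ combines with [S [P g]] of type s: type e.

e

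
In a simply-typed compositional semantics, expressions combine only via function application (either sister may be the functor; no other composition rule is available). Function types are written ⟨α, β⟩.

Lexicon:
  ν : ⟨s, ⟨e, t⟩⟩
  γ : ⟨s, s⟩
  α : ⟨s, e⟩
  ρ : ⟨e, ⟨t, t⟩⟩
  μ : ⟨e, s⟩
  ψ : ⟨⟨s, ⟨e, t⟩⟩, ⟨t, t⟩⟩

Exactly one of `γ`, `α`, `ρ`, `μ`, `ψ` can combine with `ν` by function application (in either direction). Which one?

ψ

γ : ⟨s, s⟩ — does not combine with ν.
α : ⟨s, e⟩ — does not combine with ν.
ρ : ⟨e, ⟨t, t⟩⟩ — does not combine with ν.
μ : ⟨e, s⟩ — does not combine with ν.
ψ — combines: ψ : ⟨⟨s, ⟨e, t⟩⟩, ⟨t, t⟩⟩ takes ν : ⟨s, ⟨e, t⟩⟩ as argument, giving ⟨t, t⟩.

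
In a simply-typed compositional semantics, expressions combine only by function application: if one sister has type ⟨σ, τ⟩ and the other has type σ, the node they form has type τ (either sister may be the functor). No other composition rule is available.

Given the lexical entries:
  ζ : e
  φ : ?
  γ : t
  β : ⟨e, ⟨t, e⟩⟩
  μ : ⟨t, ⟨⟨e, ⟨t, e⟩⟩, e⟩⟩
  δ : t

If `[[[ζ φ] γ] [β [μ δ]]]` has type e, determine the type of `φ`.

At [[[ζ φ] γ] [β [μ δ]]] (required: e): [β [μ δ]] is e, which is not a function with range e; hence [[ζ φ] γ] is the functor — type ⟨e, e⟩.
At [[ζ φ] γ] (required: ⟨e, e⟩): γ is t, which is not a function with range ⟨e, e⟩; hence [ζ φ] is the functor — type ⟨t, ⟨e, e⟩⟩.
At [ζ φ] (required: ⟨t, ⟨e, e⟩⟩): ζ is e, which is not a function with range ⟨t, ⟨e, e⟩⟩; hence φ is the functor — type ⟨e, ⟨t, ⟨e, e⟩⟩⟩.

⟨e, ⟨t, ⟨e, e⟩⟩⟩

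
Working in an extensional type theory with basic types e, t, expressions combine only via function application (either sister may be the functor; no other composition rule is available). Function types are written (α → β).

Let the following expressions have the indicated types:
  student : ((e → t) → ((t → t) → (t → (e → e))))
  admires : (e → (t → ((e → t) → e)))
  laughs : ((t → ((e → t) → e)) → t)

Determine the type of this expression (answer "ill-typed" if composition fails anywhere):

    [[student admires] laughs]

[student admires]: ((e → t) → ((t → t) → (t → (e → e)))) and (e → (t → ((e → t) → e))) cannot combine by function application — type clash.

ill-typed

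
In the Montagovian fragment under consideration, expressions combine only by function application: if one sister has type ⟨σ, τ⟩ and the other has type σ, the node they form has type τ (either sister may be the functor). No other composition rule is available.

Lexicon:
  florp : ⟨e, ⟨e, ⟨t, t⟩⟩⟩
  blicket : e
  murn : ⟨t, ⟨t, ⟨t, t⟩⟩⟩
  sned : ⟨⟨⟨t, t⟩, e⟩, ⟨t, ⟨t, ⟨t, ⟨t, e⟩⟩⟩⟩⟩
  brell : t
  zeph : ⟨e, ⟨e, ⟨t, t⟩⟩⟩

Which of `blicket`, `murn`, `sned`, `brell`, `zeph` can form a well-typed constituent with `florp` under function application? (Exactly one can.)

blicket — combines: florp : ⟨e, ⟨e, ⟨t, t⟩⟩⟩ takes blicket : e as argument, giving ⟨e, ⟨t, t⟩⟩.
murn : ⟨t, ⟨t, ⟨t, t⟩⟩⟩ — neither side's domain matches the other.
sned : ⟨⟨⟨t, t⟩, e⟩, ⟨t, ⟨t, ⟨t, ⟨t, e⟩⟩⟩⟩⟩ — neither side's domain matches the other.
brell : t — neither side's domain matches the other.
zeph : ⟨e, ⟨e, ⟨t, t⟩⟩⟩ — neither side's domain matches the other.

blicket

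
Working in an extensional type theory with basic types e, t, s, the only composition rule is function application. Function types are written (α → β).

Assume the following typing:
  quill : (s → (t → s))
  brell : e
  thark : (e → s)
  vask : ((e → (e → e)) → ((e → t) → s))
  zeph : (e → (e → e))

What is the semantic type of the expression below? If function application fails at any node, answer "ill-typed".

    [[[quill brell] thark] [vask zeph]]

ill-typed

[quill brell]: (s → (t → s)) with e — neither is a function whose domain matches the other; composition fails here.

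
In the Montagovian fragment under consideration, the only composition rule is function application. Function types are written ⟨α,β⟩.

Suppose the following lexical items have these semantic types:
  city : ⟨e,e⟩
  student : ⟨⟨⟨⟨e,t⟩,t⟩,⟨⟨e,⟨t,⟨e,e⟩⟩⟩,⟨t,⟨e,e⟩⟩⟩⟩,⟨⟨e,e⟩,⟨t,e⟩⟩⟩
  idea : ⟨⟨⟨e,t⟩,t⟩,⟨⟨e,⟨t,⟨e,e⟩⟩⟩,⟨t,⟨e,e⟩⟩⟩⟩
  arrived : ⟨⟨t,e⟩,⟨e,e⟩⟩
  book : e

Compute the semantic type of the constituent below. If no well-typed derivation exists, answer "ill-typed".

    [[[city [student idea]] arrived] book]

[student idea]: functor student : ⟨⟨⟨⟨e,t⟩,t⟩,⟨⟨e,⟨t,⟨e,e⟩⟩⟩,⟨t,⟨e,e⟩⟩⟩⟩,⟨⟨e,e⟩,⟨t,e⟩⟩⟩, argument idea : ⟨⟨⟨e,t⟩,t⟩,⟨⟨e,⟨t,⟨e,e⟩⟩⟩,⟨t,⟨e,e⟩⟩⟩⟩; result ⟨⟨e,e⟩,⟨t,e⟩⟩.
[city [student idea]]: functor [student idea] : ⟨⟨e,e⟩,⟨t,e⟩⟩, argument city : ⟨e,e⟩; result ⟨t,e⟩.
[[city [student idea]] arrived]: functor arrived : ⟨⟨t,e⟩,⟨e,e⟩⟩, argument [city [student idea]] : ⟨t,e⟩; result ⟨e,e⟩.
[[[city [student idea]] arrived] book]: functor [[city [student idea]] arrived] : ⟨e,e⟩, argument book : e; result e.

e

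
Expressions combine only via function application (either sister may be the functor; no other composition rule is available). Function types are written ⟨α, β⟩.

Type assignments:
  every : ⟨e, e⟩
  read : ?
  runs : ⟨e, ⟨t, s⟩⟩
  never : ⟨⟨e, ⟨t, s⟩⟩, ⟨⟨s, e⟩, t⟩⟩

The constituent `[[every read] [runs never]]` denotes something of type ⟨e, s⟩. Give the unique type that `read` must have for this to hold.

⟨⟨e, e⟩, ⟨⟨⟨s, e⟩, t⟩, ⟨e, s⟩⟩⟩

[[every read] [runs never]] is required to be ⟨e, s⟩. [runs never] : ⟨⟨s, e⟩, t⟩ cannot yield ⟨e, s⟩ as functor, so [every read] : ⟨⟨⟨s, e⟩, t⟩, ⟨e, s⟩⟩.
[every read] is required to be ⟨⟨⟨s, e⟩, t⟩, ⟨e, s⟩⟩. every : ⟨e, e⟩ cannot yield ⟨⟨⟨s, e⟩, t⟩, ⟨e, s⟩⟩ as functor, so read : ⟨⟨e, e⟩, ⟨⟨⟨s, e⟩, t⟩, ⟨e, s⟩⟩⟩.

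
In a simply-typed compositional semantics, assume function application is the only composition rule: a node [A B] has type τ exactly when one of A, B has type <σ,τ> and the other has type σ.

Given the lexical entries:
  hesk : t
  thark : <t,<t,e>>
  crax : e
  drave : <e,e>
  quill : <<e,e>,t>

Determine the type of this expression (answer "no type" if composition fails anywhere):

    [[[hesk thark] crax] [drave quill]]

no type

[hesk thark]: thark is <t,<t,e>>, hesk is t; result <t,e>.
[[hesk thark] crax]: <t,e> and e cannot combine by function application — type clash.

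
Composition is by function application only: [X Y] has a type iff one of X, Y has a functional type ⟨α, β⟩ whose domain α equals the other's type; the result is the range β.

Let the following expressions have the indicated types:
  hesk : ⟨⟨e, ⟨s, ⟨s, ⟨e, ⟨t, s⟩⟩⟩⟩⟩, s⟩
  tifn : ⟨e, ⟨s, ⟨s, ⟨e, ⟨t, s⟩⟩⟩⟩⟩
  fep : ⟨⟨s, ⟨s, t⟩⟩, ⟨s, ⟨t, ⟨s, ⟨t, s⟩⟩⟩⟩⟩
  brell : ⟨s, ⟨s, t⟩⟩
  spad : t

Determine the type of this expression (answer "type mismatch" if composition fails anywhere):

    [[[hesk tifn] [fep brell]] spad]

⟨s, ⟨t, s⟩⟩

[hesk tifn]: hesk is ⟨⟨e, ⟨s, ⟨s, ⟨e, ⟨t, s⟩⟩⟩⟩⟩, s⟩, tifn is ⟨e, ⟨s, ⟨s, ⟨e, ⟨t, s⟩⟩⟩⟩⟩; result s.
[fep brell]: fep is ⟨⟨s, ⟨s, t⟩⟩, ⟨s, ⟨t, ⟨s, ⟨t, s⟩⟩⟩⟩⟩, brell is ⟨s, ⟨s, t⟩⟩; result ⟨s, ⟨t, ⟨s, ⟨t, s⟩⟩⟩⟩.
[[hesk tifn] [fep brell]]: [fep brell] is ⟨s, ⟨t, ⟨s, ⟨t, s⟩⟩⟩⟩, [hesk tifn] is s; result ⟨t, ⟨s, ⟨t, s⟩⟩⟩.
[[[hesk tifn] [fep brell]] spad]: [[hesk tifn] [fep brell]] is ⟨t, ⟨s, ⟨t, s⟩⟩⟩, spad is t; result ⟨s, ⟨t, s⟩⟩.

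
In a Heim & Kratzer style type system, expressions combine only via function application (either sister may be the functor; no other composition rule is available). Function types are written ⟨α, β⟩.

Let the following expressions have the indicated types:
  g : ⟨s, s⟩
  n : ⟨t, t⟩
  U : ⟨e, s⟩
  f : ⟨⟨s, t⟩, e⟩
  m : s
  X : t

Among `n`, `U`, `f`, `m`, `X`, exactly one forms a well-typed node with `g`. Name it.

n : ⟨t, t⟩ — does not combine with g.
U : ⟨e, s⟩ — does not combine with g.
f : ⟨⟨s, t⟩, e⟩ — does not combine with g.
m — combines: g : ⟨s, s⟩ takes m : s as argument, giving s.
X : t — does not combine with g.

m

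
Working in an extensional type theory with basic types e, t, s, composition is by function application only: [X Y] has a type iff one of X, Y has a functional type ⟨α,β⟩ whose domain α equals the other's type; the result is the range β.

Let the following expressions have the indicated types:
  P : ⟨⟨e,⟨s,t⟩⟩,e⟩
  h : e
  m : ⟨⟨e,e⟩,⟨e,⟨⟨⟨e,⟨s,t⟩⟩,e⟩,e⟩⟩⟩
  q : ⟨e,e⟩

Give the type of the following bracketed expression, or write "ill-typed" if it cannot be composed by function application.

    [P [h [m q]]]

e

[m q]: m is ⟨⟨e,e⟩,⟨e,⟨⟨⟨e,⟨s,t⟩⟩,e⟩,e⟩⟩⟩, q is ⟨e,e⟩; result ⟨e,⟨⟨⟨e,⟨s,t⟩⟩,e⟩,e⟩⟩.
[h [m q]]: [m q] is ⟨e,⟨⟨⟨e,⟨s,t⟩⟩,e⟩,e⟩⟩, h is e; result ⟨⟨⟨e,⟨s,t⟩⟩,e⟩,e⟩.
[P [h [m q]]]: [h [m q]] is ⟨⟨⟨e,⟨s,t⟩⟩,e⟩,e⟩, P is ⟨⟨e,⟨s,t⟩⟩,e⟩; result e.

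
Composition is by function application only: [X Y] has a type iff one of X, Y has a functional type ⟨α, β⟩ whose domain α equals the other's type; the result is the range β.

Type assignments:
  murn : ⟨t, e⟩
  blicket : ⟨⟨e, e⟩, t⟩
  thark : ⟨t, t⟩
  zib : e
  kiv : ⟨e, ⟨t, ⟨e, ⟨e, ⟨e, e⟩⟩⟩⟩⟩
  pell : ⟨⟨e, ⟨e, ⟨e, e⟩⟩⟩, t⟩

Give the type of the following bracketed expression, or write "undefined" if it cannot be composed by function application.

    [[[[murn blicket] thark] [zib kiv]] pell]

[murn blicket]: ⟨t, e⟩ and ⟨⟨e, e⟩, t⟩ cannot combine by function application — type clash.

undefined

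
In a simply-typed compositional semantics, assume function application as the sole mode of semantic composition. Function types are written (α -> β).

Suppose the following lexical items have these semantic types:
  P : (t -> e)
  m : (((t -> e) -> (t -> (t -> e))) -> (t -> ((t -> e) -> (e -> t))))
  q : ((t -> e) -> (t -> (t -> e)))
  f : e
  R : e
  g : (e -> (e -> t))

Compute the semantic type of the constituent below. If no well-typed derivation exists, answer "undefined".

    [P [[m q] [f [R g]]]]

[m q] — m of type (((t -> e) -> (t -> (t -> e))) -> (t -> ((t -> e) -> (e -> t)))) combines with q of type ((t -> e) -> (t -> (t -> e))): type (t -> ((t -> e) -> (e -> t))).
[R g] — g of type (e -> (e -> t)) combines with R of type e: type (e -> t).
[f [R g]] — [R g] of type (e -> t) combines with f of type e: type t.
[[m q] [f [R g]]] — [m q] of type (t -> ((t -> e) -> (e -> t))) combines with [f [R g]] of type t: type ((t -> e) -> (e -> t)).
[P [[m q] [f [R g]]]] — [[m q] [f [R g]]] of type ((t -> e) -> (e -> t)) combines with P of type (t -> e): type (e -> t).

(e -> t)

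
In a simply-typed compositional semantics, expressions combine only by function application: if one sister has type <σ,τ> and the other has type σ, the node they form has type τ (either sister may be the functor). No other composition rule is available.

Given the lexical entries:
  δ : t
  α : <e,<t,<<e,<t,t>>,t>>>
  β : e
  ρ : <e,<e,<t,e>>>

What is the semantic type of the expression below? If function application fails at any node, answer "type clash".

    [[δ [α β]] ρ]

[α β]: functor α : <e,<t,<<e,<t,t>>,t>>>, argument β : e; result <t,<<e,<t,t>>,t>>.
[δ [α β]]: functor [α β] : <t,<<e,<t,t>>,t>>, argument δ : t; result <<e,<t,t>>,t>.
[[δ [α β]] ρ]: <<e,<t,t>>,t> and <e,<e,<t,e>>> cannot combine by function application — type clash.

type clash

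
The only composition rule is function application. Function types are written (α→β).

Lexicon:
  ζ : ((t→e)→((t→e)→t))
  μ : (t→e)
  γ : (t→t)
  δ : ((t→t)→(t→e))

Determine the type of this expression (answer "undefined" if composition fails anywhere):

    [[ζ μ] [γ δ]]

t

At [ζ μ], ζ : ((t→e)→((t→e)→t)) takes μ : (t→e), giving ((t→e)→t).
At [γ δ], δ : ((t→t)→(t→e)) takes γ : (t→t), giving (t→e).
At [[ζ μ] [γ δ]], [ζ μ] : ((t→e)→t) takes [γ δ] : (t→e), giving t.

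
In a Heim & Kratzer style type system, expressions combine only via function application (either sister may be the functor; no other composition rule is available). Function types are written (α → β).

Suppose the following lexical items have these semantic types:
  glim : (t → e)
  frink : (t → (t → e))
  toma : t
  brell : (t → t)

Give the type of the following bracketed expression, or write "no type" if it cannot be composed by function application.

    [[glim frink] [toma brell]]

[glim frink]: (t → e) with (t → (t → e)) — neither is a function whose domain matches the other; composition fails here.

no type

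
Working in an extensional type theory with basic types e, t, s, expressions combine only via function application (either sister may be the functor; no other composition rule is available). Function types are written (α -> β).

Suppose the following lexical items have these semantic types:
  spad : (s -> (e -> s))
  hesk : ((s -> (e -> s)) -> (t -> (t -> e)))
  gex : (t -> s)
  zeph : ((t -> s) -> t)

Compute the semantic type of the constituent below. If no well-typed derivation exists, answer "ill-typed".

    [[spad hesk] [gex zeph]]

(t -> e)

At [spad hesk], hesk : ((s -> (e -> s)) -> (t -> (t -> e))) takes spad : (s -> (e -> s)), giving (t -> (t -> e)).
At [gex zeph], zeph : ((t -> s) -> t) takes gex : (t -> s), giving t.
At [[spad hesk] [gex zeph]], [spad hesk] : (t -> (t -> e)) takes [gex zeph] : t, giving (t -> e).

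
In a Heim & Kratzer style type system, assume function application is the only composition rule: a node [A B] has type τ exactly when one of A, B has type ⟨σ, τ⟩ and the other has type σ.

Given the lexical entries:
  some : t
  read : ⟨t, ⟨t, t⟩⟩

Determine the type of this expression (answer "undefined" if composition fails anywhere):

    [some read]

⟨t, t⟩

[some read]: read is ⟨t, ⟨t, t⟩⟩, some is t; result ⟨t, t⟩.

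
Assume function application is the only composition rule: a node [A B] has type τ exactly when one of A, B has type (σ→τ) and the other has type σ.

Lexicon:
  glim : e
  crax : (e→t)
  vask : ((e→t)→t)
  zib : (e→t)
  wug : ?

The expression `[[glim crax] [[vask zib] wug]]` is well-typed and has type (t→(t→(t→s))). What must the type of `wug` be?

[[glim crax] [[vask zib] wug]] must have type (t→(t→(t→s))). The sister [glim crax] has type t; that is not a function onto (t→(t→(t→s))), so [[vask zib] wug] must be the functor, of type (t→(t→(t→(t→s)))).
[[vask zib] wug] must have type (t→(t→(t→(t→s)))). The sister [vask zib] has type t; that is not a function onto (t→(t→(t→(t→s)))), so wug must be the functor, of type (t→(t→(t→(t→(t→s))))).

(t→(t→(t→(t→(t→s)))))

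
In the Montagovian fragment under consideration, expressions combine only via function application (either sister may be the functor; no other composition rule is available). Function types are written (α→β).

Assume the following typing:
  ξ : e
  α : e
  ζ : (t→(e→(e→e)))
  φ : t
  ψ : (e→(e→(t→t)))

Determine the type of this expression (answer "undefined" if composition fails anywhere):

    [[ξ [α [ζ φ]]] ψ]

At [ζ φ], ζ : (t→(e→(e→e))) takes φ : t, giving (e→(e→e)).
At [α [ζ φ]], [ζ φ] : (e→(e→e)) takes α : e, giving (e→e).
At [ξ [α [ζ φ]]], [α [ζ φ]] : (e→e) takes ξ : e, giving e.
At [[ξ [α [ζ φ]]] ψ], ψ : (e→(e→(t→t))) takes [ξ [α [ζ φ]]] : e, giving (e→(t→t)).

(e→(t→t))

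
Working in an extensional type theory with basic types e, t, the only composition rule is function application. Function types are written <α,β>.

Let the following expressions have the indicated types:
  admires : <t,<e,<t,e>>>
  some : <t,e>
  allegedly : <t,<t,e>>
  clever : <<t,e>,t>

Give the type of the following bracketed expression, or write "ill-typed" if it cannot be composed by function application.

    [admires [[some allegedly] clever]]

ill-typed

At [some allegedly]: neither <t,e> nor <t,<t,e>> can take the other as argument; the node is ill-typed.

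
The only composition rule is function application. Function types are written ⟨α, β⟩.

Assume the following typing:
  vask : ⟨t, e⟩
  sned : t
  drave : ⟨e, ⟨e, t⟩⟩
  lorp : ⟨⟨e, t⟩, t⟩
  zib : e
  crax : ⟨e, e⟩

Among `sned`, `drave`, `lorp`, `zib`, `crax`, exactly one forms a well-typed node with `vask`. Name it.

sned — combines: vask : ⟨t, e⟩ takes sned : t as argument, giving e.
drave : ⟨e, ⟨e, t⟩⟩ — vask needs t; drave needs e; neither fits.
lorp : ⟨⟨e, t⟩, t⟩ — vask needs t; lorp needs ⟨e, t⟩; neither fits.
zib : e — vask needs t; zib needs nothing (atomic); neither fits.
crax : ⟨e, e⟩ — vask needs t; crax needs e; neither fits.

sned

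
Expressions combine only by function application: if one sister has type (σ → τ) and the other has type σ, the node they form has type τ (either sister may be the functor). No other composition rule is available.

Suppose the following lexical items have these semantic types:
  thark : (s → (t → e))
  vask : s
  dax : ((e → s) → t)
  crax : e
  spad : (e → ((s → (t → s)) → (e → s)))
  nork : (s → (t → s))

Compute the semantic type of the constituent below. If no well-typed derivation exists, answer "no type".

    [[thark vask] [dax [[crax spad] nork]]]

e

[thark vask] — thark of type (s → (t → e)) combines with vask of type s: type (t → e).
[crax spad] — spad of type (e → ((s → (t → s)) → (e → s))) combines with crax of type e: type ((s → (t → s)) → (e → s)).
[[crax spad] nork] — [crax spad] of type ((s → (t → s)) → (e → s)) combines with nork of type (s → (t → s)): type (e → s).
[dax [[crax spad] nork]] — dax of type ((e → s) → t) combines with [[crax spad] nork] of type (e → s): type t.
[[thark vask] [dax [[crax spad] nork]]] — [thark vask] of type (t → e) combines with [dax [[crax spad] nork]] of type t: type e.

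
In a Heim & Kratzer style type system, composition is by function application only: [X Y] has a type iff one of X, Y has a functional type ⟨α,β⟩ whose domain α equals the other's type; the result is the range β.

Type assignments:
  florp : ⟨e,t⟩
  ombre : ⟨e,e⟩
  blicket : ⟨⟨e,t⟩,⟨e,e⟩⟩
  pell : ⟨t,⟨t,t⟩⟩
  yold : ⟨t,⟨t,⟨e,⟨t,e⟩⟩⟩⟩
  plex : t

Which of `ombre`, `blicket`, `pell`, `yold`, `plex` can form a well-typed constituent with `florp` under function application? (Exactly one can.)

blicket

ombre : ⟨e,e⟩ — neither side's domain matches the other.
blicket — combines: blicket : ⟨⟨e,t⟩,⟨e,e⟩⟩ takes florp : ⟨e,t⟩ as argument, giving ⟨e,e⟩.
pell : ⟨t,⟨t,t⟩⟩ — neither side's domain matches the other.
yold : ⟨t,⟨t,⟨e,⟨t,e⟩⟩⟩⟩ — neither side's domain matches the other.
plex : t — neither side's domain matches the other.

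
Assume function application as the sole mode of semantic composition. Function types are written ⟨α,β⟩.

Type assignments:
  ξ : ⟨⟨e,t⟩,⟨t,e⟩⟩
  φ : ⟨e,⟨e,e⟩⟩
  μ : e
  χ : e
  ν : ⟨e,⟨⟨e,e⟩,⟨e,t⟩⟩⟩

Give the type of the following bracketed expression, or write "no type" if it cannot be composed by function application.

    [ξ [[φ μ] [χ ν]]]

[φ μ]: functor φ : ⟨e,⟨e,e⟩⟩, argument μ : e; result ⟨e,e⟩.
[χ ν]: functor ν : ⟨e,⟨⟨e,e⟩,⟨e,t⟩⟩⟩, argument χ : e; result ⟨⟨e,e⟩,⟨e,t⟩⟩.
[[φ μ] [χ ν]]: functor [χ ν] : ⟨⟨e,e⟩,⟨e,t⟩⟩, argument [φ μ] : ⟨e,e⟩; result ⟨e,t⟩.
[ξ [[φ μ] [χ ν]]]: functor ξ : ⟨⟨e,t⟩,⟨t,e⟩⟩, argument [[φ μ] [χ ν]] : ⟨e,t⟩; result ⟨t,e⟩.

⟨t,e⟩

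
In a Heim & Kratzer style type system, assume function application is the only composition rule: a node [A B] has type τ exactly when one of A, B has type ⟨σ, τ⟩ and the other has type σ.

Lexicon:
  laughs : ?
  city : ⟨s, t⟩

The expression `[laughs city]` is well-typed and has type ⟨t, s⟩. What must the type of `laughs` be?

⟨⟨s, t⟩, ⟨t, s⟩⟩

[laughs city] must have type ⟨t, s⟩. The sister city has type ⟨s, t⟩; that is not a function onto ⟨t, s⟩, so laughs must be the functor, of type ⟨⟨s, t⟩, ⟨t, s⟩⟩.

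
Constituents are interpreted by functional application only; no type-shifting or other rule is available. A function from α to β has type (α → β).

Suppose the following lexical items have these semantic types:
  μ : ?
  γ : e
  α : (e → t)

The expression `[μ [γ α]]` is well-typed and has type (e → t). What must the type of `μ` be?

(t → (e → t))

[μ [γ α]] must have type (e → t). The sister [γ α] has type t; that is not a function onto (e → t), so μ must be the functor, of type (t → (e → t)).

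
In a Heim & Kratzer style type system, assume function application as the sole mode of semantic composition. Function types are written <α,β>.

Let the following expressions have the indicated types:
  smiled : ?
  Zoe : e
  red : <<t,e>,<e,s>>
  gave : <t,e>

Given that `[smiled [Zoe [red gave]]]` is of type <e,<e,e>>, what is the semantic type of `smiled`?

<s,<e,<e,e>>>

[smiled [Zoe [red gave]]] is required to be <e,<e,e>>. [Zoe [red gave]] : s cannot yield <e,<e,e>> as functor, so smiled : <s,<e,<e,e>>>.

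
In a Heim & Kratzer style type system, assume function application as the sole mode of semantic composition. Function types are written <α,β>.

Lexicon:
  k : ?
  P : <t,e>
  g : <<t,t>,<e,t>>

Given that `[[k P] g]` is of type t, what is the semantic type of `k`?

[[k P] g] is required to be t. g : <<t,t>,<e,t>> cannot yield t as functor, so [k P] : <<<t,t>,<e,t>>,t>.
[k P] is required to be <<<t,t>,<e,t>>,t>. P : <t,e> cannot yield <<<t,t>,<e,t>>,t> as functor, so k : <<t,e>,<<<t,t>,<e,t>>,t>>.

<<t,e>,<<<t,t>,<e,t>>,t>>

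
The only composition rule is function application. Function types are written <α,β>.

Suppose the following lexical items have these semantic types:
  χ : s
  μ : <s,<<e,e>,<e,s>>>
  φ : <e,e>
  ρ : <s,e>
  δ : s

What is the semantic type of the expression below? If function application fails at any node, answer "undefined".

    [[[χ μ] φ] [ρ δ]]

s

[χ μ]: μ is <s,<<e,e>,<e,s>>>, χ is s; result <<e,e>,<e,s>>.
[[χ μ] φ]: [χ μ] is <<e,e>,<e,s>>, φ is <e,e>; result <e,s>.
[ρ δ]: ρ is <s,e>, δ is s; result e.
[[[χ μ] φ] [ρ δ]]: [[χ μ] φ] is <e,s>, [ρ δ] is e; result s.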